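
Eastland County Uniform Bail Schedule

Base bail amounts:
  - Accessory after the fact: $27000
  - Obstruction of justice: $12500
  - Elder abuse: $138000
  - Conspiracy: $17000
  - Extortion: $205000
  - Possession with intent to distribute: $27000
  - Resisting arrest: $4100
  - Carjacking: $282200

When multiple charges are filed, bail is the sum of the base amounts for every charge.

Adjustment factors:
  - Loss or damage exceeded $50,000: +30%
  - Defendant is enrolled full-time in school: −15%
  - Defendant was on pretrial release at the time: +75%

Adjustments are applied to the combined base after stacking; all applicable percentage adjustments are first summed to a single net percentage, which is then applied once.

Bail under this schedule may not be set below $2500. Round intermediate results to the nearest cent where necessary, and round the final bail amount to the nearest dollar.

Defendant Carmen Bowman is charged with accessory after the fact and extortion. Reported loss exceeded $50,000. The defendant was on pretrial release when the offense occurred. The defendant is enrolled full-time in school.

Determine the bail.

Base amounts from the schedule: accessory after the fact $27000; extortion $205000.
Stacking rule: sum of all bases. $27000 + $205000 = $232000.
Net percentage adjustment: +30% −15% +75% = +90%. $232000 × 1.9 = $440800.
$440800 is at or above the $2500 minimum.

$440800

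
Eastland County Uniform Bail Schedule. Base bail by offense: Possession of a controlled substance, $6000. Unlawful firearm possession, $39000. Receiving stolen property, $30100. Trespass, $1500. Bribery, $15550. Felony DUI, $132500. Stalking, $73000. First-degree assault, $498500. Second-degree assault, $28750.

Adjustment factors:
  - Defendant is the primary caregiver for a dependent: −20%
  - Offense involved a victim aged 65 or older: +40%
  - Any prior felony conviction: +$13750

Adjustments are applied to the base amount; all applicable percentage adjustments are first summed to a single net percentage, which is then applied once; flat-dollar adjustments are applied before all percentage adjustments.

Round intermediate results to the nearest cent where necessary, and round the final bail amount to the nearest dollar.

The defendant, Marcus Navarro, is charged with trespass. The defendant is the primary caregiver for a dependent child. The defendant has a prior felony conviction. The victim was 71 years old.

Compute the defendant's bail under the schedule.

Base amounts from the schedule: trespass $1500.
Single charge. Combined base = $1500.
Any prior felony conviction (+$13750 flat): $1500 + $13750 = $15250.
Net percentage adjustment: −20% +40% = +20%. $15250 × 1.2 = $18300.

$18300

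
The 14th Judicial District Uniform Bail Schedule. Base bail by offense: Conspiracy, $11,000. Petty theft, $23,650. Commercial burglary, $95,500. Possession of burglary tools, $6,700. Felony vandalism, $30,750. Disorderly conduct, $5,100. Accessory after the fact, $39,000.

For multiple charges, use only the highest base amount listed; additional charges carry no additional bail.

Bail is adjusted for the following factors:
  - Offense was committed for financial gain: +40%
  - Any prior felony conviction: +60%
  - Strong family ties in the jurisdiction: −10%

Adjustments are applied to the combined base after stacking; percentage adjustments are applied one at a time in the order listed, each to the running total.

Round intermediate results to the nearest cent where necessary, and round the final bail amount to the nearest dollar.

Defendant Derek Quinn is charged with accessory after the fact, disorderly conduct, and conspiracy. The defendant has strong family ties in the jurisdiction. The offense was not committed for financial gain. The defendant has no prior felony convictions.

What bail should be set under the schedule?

$35,100

Base amounts from the schedule: accessory after the fact $39,000; disorderly conduct $5,100; conspiracy $11,000.
Stacking rule: use the highest base only. Highest is accessory after the fact at $39,000. Combined base = $39,000.
Strong family ties in the jurisdiction (−10%): $39,000 × 0.9 = $35,100.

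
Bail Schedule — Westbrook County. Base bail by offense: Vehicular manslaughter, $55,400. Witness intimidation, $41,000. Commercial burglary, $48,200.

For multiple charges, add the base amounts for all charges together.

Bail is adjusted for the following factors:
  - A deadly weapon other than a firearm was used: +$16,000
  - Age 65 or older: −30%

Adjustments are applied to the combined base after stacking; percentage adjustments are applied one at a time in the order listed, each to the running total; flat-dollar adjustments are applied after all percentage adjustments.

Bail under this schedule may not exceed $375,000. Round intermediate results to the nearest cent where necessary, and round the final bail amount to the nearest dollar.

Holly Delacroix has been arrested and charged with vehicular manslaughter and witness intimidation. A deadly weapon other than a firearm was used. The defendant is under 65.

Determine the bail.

Base amounts from the schedule: vehicular manslaughter $55,400; witness intimidation $41,000.
Stacking rule: sum of all bases. $55,400 + $41,000 = $96,400.
A deadly weapon other than a firearm was used (+$16,000 flat): $96,400 + $16,000 = $112,400.
$112,400 is within the $375,000 maximum.

$112,400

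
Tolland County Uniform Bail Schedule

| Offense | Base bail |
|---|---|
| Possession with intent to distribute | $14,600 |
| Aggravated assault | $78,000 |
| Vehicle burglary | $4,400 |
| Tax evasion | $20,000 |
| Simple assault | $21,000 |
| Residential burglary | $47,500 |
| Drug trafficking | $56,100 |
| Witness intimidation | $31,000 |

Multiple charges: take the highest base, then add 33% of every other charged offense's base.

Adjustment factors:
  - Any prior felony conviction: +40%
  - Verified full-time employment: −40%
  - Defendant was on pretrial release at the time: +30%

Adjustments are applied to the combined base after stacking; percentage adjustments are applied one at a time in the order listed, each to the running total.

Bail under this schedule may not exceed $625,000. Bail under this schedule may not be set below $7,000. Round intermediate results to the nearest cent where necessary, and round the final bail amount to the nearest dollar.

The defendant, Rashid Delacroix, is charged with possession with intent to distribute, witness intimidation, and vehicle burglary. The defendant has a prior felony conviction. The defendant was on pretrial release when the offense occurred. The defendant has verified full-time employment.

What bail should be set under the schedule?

$40,699

Base amounts from the schedule: possession with intent to distribute $14,600; witness intimidation $31,000; vehicle burglary $4,400.
Stacking rule: highest base plus 33% of each additional charge. Highest is witness intimidation at $31,000. Additional: $14,600 × 33% = $4,818; $4,400 × 33% = $1,452. Combined base = $31,000 + $6,270 = $37,270.
Any prior felony conviction (+40%): $37,270 × 1.4 = $52,178.
Verified full-time employment (−40%): $52,178 × 0.6 = $31,306.80.
Defendant was on pretrial release at the time (+30%): $31,306.80 × 1.3 = $40,698.84.
$40,698.84 is within the $625,000 maximum.
$40,698.84 is at or above the $7,000 minimum.
Rounded to the nearest dollar: $40,699.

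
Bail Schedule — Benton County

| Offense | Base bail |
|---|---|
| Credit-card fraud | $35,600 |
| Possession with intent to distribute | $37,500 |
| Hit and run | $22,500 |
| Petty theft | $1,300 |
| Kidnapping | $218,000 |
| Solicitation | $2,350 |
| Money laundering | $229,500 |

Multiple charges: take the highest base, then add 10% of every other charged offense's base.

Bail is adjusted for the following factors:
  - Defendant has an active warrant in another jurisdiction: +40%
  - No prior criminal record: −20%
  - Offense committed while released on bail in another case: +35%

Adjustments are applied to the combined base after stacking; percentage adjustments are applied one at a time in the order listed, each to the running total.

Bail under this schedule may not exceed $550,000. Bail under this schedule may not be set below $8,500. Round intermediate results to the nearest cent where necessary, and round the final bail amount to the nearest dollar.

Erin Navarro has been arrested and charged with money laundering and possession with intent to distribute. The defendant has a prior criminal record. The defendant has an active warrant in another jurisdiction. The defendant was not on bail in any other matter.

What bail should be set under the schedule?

$326,550

Base amounts from the schedule: money laundering $229,500; possession with intent to distribute $37,500.
Stacking rule: highest base plus 10% of each additional charge. Highest is money laundering at $229,500. Additional: $37,500 × 10% = $3,750. Combined base = $229,500 + $3,750 = $233,250.
Defendant has an active warrant in another jurisdiction (+40%): $233,250 × 1.4 = $326,550.
$326,550 is within the $550,000 maximum.
$326,550 is at or above the $8,500 minimum.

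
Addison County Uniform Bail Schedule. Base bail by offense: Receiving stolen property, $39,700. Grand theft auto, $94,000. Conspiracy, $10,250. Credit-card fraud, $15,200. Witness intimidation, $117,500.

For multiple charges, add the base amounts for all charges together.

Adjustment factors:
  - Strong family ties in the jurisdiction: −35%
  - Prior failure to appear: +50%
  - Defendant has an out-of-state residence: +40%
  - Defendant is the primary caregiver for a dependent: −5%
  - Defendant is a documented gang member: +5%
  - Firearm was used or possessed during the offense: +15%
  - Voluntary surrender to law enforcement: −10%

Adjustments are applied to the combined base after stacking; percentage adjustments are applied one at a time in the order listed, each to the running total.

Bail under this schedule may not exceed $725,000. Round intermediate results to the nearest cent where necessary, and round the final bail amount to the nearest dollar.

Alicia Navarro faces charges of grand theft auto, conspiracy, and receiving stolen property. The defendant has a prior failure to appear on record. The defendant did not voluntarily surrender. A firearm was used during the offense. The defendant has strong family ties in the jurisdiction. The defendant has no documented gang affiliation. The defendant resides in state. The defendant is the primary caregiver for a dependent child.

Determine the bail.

Base amounts from the schedule: grand theft auto $94,000; conspiracy $10,250; receiving stolen property $39,700.
Stacking rule: sum of all bases. $94,000 + $10,250 + $39,700 = $143,950.
Strong family ties in the jurisdiction (−35%): $143,950 × 0.65 = $93,567.50.
Prior failure to appear (+50%): $93,567.50 × 1.5 = $140,351.25.
Defendant is the primary caregiver for a dependent (−5%): $140,351.25 × 0.95 = $133,333.69.
Firearm was used or possessed during the offense (+15%): $133,333.69 × 1.15 = $153,333.74.
$153,333.74 is within the $725,000 maximum.
Rounded to the nearest dollar: $153,334.

$153,334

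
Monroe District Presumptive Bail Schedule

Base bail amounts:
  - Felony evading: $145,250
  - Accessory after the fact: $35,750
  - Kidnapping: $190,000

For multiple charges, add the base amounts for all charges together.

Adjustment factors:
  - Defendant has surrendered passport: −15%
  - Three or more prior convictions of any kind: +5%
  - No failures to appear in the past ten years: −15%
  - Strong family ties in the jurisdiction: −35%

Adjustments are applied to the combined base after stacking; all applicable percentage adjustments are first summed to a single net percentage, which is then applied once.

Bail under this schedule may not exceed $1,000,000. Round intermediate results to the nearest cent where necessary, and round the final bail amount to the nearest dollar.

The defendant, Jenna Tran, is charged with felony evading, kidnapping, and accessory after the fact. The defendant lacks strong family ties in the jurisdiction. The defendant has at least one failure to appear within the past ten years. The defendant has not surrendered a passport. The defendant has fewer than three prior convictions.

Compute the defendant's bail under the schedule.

$371,000

Base amounts from the schedule: felony evading $145,250; kidnapping $190,000; accessory after the fact $35,750.
Stacking rule: sum of all bases. $145,250 + $190,000 + $35,750 = $371,000.
No adjustment factors apply to this defendant.
$371,000 is within the $1,000,000 maximum.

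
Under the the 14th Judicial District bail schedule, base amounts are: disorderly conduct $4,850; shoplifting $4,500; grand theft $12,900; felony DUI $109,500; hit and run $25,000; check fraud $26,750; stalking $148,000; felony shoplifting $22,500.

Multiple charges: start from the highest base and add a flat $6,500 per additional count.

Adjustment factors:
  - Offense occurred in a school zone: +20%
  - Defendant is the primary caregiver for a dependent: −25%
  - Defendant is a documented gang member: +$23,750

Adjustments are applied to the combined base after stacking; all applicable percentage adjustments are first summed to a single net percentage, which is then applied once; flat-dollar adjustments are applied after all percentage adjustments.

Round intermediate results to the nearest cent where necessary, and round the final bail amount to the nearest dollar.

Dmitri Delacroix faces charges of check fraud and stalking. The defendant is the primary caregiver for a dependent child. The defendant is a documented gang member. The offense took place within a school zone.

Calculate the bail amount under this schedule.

Base amounts from the schedule: check fraud $26,750; stalking $148,000.
Stacking rule: highest base plus $6,500 per additional charge. Highest is stalking at $148,000; 1 additional charge → +$6,500. Combined base = $154,500.
Net percentage adjustment: +20% −25% = −5%. $154,500 × 0.95 = $146,775.
Defendant is a documented gang member (+$23,750 flat): $146,775 + $23,750 = $170,525.

$170,525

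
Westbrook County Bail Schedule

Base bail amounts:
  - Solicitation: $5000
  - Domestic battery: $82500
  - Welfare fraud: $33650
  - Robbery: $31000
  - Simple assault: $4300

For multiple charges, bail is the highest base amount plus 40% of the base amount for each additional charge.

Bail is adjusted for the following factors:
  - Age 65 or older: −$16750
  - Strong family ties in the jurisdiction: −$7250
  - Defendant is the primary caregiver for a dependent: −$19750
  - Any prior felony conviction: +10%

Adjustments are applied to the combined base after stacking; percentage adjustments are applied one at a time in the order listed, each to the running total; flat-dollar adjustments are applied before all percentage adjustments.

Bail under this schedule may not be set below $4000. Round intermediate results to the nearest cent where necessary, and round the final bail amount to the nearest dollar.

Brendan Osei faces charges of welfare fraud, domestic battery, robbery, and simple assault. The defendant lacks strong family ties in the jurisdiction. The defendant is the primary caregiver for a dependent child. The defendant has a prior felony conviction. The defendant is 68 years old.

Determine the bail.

$80938

Base amounts from the schedule: welfare fraud $33650; domestic battery $82500; robbery $31000; simple assault $4300.
Stacking rule: highest base plus 40% of each additional charge. Highest is domestic battery at $82500. Additional: $33650 × 40% = $13460; $31000 × 40% = $12400; $4300 × 40% = $1720. Combined base = $82500 + $27580 = $110080.
Age 65 or older (−$16750 flat): $110080 − $16750 = $93330.
Defendant is the primary caregiver for a dependent (−$19750 flat): $93330 − $19750 = $73580.
Any prior felony conviction (+10%): $73580 × 1.1 = $80938.
$80938 is at or above the $4000 minimum.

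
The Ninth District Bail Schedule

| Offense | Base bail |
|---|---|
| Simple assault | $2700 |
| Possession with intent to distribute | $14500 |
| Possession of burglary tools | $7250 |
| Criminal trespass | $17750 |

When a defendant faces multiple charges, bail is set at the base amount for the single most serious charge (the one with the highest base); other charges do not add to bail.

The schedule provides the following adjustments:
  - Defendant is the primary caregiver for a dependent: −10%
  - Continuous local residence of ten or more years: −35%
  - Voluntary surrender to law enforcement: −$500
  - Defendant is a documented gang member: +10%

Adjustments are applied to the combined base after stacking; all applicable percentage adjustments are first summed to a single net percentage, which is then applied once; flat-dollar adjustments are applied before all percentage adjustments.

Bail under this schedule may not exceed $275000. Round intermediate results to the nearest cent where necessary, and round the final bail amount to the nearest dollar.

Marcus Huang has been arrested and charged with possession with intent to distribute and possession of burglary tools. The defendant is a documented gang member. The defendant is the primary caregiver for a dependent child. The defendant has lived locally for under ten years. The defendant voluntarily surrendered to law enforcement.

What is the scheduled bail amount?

$14000

Base amounts from the schedule: possession with intent to distribute $14500; possession of burglary tools $7250.
Stacking rule: use the highest base only. Highest is possession with intent to distribute at $14500. Combined base = $14500.
Voluntary surrender to law enforcement (−$500 flat): $14500 − $500 = $14000.
Net percentage adjustment: −10% +10% = +0%. $14000 × 1 = $14000.
$14000 is within the $275000 maximum.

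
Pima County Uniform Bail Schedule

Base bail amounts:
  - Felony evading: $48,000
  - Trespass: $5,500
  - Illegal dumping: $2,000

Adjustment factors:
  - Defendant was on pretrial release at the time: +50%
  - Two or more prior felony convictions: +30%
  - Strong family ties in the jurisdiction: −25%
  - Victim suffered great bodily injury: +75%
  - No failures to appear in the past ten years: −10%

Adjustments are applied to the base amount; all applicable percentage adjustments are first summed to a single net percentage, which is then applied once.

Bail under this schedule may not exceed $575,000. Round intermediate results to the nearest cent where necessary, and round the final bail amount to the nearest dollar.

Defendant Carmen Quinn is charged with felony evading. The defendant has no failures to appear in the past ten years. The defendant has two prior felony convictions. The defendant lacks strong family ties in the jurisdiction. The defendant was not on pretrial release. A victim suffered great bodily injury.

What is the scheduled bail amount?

Base amounts from the schedule: felony evading $48,000.
Single charge. Combined base = $48,000.
Net percentage adjustment: +30% +75% −10% = +95%. $48,000 × 1.95 = $93,600.
$93,600 is within the $575,000 maximum.

$93,600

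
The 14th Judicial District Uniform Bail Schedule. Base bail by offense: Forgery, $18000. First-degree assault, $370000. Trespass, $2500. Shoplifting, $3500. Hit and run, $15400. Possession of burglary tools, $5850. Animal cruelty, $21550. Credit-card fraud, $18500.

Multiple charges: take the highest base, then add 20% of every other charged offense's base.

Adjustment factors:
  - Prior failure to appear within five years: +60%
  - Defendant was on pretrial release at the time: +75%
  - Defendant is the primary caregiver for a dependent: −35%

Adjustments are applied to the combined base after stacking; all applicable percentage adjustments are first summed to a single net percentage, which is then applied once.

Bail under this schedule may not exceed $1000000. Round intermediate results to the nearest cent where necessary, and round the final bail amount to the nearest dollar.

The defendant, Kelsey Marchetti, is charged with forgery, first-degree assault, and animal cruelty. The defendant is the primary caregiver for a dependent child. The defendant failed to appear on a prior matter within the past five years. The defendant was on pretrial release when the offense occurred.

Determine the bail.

$755820

Base amounts from the schedule: forgery $18000; first-degree assault $370000; animal cruelty $21550.
Stacking rule: highest base plus 20% of each additional charge. Highest is first-degree assault at $370000. Additional: $18000 × 20% = $3600; $21550 × 20% = $4310. Combined base = $370000 + $7910 = $377910.
Net percentage adjustment: +60% +75% −35% = +100%. $377910 × 2 = $755820.
$755820 is within the $1000000 maximum.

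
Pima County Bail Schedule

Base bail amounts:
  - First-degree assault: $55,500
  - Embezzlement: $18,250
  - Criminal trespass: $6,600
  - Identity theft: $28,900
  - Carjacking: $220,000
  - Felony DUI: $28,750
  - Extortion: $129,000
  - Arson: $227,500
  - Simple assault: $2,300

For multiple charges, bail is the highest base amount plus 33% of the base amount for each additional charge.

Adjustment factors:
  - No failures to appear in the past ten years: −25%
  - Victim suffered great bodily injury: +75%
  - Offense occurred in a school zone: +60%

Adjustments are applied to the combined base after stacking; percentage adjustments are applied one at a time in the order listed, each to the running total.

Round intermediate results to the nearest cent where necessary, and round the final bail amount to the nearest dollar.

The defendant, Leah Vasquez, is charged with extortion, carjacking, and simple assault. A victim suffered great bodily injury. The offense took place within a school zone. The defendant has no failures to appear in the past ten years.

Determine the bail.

Base amounts from the schedule: extortion $129,000; carjacking $220,000; simple assault $2,300.
Stacking rule: highest base plus 33% of each additional charge. Highest is carjacking at $220,000. Additional: $129,000 × 33% = $42,570; $2,300 × 33% = $759. Combined base = $220,000 + $43,329 = $263,329.
No failures to appear in the past ten years (−25%): $263,329 × 0.75 = $197,496.75.
Victim suffered great bodily injury (+75%): $197,496.75 × 1.75 = $345,619.31.
Offense occurred in a school zone (+60%): $345,619.31 × 1.6 = $552,990.90.
Rounded to the nearest dollar: $552,991.

$552,991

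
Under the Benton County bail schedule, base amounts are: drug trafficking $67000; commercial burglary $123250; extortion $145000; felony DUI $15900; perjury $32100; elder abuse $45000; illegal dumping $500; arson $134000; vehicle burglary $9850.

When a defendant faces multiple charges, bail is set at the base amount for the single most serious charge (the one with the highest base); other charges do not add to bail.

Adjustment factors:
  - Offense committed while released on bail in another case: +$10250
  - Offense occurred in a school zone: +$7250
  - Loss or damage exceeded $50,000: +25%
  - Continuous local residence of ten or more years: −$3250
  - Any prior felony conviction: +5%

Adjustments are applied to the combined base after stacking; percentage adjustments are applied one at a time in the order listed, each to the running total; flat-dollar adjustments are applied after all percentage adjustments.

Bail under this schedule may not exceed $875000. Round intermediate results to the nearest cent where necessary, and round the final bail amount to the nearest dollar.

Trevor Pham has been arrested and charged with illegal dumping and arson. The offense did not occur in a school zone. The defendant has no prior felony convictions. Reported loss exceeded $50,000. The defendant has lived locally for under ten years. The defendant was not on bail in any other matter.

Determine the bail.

$167500

Base amounts from the schedule: illegal dumping $500; arson $134000.
Stacking rule: use the highest base only. Highest is arson at $134000. Combined base = $134000.
Loss or damage exceeded $50,000 (+25%): $134000 × 1.25 = $167500.
$167500 is within the $875000 maximum.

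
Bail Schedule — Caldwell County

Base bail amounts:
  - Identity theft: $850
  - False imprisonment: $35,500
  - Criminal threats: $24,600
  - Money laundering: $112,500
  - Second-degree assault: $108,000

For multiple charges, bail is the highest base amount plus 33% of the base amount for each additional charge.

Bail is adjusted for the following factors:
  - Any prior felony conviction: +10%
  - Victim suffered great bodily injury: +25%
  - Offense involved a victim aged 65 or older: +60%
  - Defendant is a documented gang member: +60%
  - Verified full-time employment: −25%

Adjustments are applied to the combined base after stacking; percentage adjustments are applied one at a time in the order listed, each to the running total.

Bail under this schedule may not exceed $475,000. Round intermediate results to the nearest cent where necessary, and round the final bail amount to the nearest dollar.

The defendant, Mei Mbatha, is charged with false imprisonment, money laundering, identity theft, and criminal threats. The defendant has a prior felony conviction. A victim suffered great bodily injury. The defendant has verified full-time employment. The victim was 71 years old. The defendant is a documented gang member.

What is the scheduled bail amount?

$350,100

Base amounts from the schedule: false imprisonment $35,500; money laundering $112,500; identity theft $850; criminal threats $24,600.
Stacking rule: highest base plus 33% of each additional charge. Highest is money laundering at $112,500. Additional: $35,500 × 33% = $11,715; $850 × 33% = $280.50; $24,600 × 33% = $8,118. Combined base = $112,500 + $20,113.50 = $132,613.50.
Any prior felony conviction (+10%): $132,613.50 × 1.1 = $145,874.85.
Victim suffered great bodily injury (+25%): $145,874.85 × 1.25 = $182,343.56.
Offense involved a victim aged 65 or older (+60%): $182,343.56 × 1.6 = $291,749.70.
Defendant is a documented gang member (+60%): $291,749.70 × 1.6 = $466,799.52.
Verified full-time employment (−25%): $466,799.52 × 0.75 = $350,099.64.
$350,099.64 is within the $475,000 maximum.
Rounded to the nearest dollar: $350,100.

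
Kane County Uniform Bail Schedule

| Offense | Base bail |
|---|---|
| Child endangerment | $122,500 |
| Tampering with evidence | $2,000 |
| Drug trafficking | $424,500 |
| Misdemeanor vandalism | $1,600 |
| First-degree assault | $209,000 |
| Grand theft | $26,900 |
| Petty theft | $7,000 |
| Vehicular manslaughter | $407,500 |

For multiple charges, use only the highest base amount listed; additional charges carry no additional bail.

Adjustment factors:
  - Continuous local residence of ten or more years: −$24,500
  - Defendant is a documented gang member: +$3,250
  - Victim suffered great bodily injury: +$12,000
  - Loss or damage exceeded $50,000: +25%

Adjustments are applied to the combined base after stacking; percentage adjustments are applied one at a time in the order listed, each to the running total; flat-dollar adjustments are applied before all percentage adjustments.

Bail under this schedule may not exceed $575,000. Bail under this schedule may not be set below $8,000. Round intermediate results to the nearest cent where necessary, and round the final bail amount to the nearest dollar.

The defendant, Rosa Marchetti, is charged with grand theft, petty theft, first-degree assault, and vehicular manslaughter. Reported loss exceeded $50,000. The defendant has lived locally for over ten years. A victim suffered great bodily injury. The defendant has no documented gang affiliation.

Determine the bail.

$493,750

Base amounts from the schedule: grand theft $26,900; petty theft $7,000; first-degree assault $209,000; vehicular manslaughter $407,500.
Stacking rule: use the highest base only. Highest is vehicular manslaughter at $407,500. Combined base = $407,500.
Continuous local residence of ten or more years (−$24,500 flat): $407,500 − $24,500 = $383,000.
Victim suffered great bodily injury (+$12,000 flat): $383,000 + $12,000 = $395,000.
Loss or damage exceeded $50,000 (+25%): $395,000 × 1.25 = $493,750.
$493,750 is within the $575,000 maximum.
$493,750 is at or above the $8,000 minimum.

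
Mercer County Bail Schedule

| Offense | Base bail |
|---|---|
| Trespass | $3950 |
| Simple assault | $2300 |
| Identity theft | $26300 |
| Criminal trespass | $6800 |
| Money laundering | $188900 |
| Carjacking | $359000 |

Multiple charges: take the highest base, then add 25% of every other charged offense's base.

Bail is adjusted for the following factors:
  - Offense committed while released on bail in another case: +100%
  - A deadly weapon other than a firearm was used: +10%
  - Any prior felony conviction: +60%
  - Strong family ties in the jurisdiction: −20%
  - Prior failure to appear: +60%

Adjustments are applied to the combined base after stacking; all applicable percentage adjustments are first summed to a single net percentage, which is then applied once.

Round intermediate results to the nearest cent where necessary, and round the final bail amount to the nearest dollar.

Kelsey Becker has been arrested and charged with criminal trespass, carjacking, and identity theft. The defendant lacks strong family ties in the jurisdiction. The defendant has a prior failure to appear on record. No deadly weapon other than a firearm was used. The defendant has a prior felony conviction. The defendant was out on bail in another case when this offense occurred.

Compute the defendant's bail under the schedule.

$1175280

Base amounts from the schedule: criminal trespass $6800; carjacking $359000; identity theft $26300.
Stacking rule: highest base plus 25% of each additional charge. Highest is carjacking at $359000. Additional: $6800 × 25% = $1700; $26300 × 25% = $6575. Combined base = $359000 + $8275 = $367275.
Net percentage adjustment: +100% +60% +60% = +220%. $367275 × 3.2 = $1175280.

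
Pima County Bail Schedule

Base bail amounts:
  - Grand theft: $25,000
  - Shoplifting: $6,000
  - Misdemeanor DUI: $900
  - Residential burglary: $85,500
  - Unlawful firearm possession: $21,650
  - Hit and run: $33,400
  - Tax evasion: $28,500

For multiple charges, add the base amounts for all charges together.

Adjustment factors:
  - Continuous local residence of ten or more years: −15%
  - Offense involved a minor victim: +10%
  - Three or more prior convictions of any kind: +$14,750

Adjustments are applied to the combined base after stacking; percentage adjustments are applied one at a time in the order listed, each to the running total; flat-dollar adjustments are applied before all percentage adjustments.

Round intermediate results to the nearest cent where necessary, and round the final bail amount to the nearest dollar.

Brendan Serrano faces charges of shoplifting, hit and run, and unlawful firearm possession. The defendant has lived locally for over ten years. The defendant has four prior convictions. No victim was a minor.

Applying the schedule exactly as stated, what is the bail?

$64,430

Base amounts from the schedule: shoplifting $6,000; hit and run $33,400; unlawful firearm possession $21,650.
Stacking rule: sum of all bases. $6,000 + $33,400 + $21,650 = $61,050.
Three or more prior convictions of any kind (+$14,750 flat): $61,050 + $14,750 = $75,800.
Continuous local residence of ten or more years (−15%): $75,800 × 0.85 = $64,430.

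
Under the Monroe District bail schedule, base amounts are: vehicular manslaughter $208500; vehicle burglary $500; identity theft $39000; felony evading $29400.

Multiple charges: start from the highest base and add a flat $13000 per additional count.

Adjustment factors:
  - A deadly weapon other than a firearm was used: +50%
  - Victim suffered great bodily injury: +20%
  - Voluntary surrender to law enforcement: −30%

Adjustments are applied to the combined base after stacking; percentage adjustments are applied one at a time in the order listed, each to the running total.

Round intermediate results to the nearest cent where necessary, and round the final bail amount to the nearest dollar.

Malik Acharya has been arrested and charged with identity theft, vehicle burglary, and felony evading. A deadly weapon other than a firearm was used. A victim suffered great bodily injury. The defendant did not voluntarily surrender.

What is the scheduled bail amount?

Base amounts from the schedule: identity theft $39000; vehicle burglary $500; felony evading $29400.
Stacking rule: highest base plus $13000 per additional charge. Highest is identity theft at $39000; 2 additional charges → +$26000. Combined base = $65000.
A deadly weapon other than a firearm was used (+50%): $65000 × 1.5 = $97500.
Victim suffered great bodily injury (+20%): $97500 × 1.2 = $117000.

$117000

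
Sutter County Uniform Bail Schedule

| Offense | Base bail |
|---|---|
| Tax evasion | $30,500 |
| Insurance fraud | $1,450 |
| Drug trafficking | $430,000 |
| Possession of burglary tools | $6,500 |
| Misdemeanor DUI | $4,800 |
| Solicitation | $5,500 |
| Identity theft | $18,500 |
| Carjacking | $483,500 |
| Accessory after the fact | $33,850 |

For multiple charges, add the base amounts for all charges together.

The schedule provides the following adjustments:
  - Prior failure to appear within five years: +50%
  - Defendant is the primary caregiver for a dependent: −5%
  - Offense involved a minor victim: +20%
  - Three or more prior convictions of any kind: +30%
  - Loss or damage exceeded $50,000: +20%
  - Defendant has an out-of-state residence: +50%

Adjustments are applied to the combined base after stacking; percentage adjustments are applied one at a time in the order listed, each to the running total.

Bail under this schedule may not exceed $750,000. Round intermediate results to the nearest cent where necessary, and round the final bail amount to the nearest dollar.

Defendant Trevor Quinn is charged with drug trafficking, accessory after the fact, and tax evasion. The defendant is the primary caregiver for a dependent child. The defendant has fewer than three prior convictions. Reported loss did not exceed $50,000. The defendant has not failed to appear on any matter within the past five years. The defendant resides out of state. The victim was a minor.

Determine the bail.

$750,000

Base amounts from the schedule: drug trafficking $430,000; accessory after the fact $33,850; tax evasion $30,500.
Stacking rule: sum of all bases. $430,000 + $33,850 + $30,500 = $494,350.
Defendant is the primary caregiver for a dependent (−5%): $494,350 × 0.95 = $469,632.50.
Offense involved a minor victim (+20%): $469,632.50 × 1.2 = $563,559.
Defendant has an out-of-state residence (+50%): $563,559 × 1.5 = $845,338.50.
Result $845,338.50 exceeds the maximum of $750,000; bail is capped at $750,000.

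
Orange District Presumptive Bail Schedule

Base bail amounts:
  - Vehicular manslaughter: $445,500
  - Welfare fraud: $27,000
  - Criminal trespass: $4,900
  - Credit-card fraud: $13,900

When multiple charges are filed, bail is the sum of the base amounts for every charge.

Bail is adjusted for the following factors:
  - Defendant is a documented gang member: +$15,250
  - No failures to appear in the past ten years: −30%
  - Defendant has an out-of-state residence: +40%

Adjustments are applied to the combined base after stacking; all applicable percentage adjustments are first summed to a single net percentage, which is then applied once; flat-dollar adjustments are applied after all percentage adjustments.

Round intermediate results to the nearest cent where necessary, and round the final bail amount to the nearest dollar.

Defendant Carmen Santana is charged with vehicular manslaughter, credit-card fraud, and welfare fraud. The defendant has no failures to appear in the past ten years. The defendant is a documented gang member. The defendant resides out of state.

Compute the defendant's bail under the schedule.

Base amounts from the schedule: vehicular manslaughter $445,500; credit-card fraud $13,900; welfare fraud $27,000.
Stacking rule: sum of all bases. $445,500 + $13,900 + $27,000 = $486,400.
Net percentage adjustment: −30% +40% = +10%. $486,400 × 1.1 = $535,040.
Defendant is a documented gang member (+$15,250 flat): $535,040 + $15,250 = $550,290.

$550,290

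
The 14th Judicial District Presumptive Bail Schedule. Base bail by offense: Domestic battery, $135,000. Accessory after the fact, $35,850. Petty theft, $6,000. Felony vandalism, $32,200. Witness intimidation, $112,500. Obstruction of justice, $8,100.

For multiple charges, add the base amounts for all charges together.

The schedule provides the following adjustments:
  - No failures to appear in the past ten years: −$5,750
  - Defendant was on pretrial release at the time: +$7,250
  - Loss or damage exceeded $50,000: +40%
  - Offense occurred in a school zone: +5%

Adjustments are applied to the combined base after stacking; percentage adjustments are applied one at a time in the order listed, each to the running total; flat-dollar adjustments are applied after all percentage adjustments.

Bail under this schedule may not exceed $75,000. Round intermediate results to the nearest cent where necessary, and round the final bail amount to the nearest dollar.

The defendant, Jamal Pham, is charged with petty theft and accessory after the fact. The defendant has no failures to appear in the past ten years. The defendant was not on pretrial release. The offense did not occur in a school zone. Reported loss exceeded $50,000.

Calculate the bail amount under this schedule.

Base amounts from the schedule: petty theft $6,000; accessory after the fact $35,850.
Stacking rule: sum of all bases. $6,000 + $35,850 = $41,850.
Loss or damage exceeded $50,000 (+40%): $41,850 × 1.4 = $58,590.
No failures to appear in the past ten years (−$5,750 flat): $58,590 − $5,750 = $52,840.
$52,840 is within the $75,000 maximum.

$52,840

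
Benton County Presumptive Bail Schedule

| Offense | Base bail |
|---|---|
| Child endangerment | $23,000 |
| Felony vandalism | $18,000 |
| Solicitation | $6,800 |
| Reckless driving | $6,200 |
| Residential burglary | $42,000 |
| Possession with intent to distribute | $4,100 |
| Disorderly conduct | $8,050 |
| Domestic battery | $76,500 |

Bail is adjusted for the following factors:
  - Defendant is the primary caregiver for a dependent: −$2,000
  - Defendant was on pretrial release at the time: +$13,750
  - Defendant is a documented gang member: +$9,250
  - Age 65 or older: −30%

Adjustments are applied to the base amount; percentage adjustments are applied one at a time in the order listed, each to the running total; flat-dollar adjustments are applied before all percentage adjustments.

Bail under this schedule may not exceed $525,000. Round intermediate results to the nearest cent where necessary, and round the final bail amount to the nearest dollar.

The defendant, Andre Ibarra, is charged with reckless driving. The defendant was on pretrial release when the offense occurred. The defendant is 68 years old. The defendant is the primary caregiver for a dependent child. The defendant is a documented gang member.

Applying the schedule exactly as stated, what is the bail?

Base amounts from the schedule: reckless driving $6,200.
Single charge. Combined base = $6,200.
Defendant is the primary caregiver for a dependent (−$2,000 flat): $6,200 − $2,000 = $4,200.
Defendant was on pretrial release at the time (+$13,750 flat): $4,200 + $13,750 = $17,950.
Defendant is a documented gang member (+$9,250 flat): $17,950 + $9,250 = $27,200.
Age 65 or older (−30%): $27,200 × 0.7 = $19,040.
$19,040 is within the $525,000 maximum.

$19,040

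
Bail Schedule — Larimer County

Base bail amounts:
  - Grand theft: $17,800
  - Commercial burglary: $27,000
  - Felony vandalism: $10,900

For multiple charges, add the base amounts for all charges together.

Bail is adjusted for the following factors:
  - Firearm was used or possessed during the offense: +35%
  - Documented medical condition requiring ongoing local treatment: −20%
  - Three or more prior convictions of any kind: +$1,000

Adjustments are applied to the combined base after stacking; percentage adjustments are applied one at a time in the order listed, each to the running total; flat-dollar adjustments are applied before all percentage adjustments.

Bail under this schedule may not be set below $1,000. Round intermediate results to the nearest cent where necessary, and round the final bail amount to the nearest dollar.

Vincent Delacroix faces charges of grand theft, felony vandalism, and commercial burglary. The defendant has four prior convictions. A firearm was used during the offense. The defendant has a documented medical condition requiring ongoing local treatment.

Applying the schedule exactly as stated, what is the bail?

Base amounts from the schedule: grand theft $17,800; felony vandalism $10,900; commercial burglary $27,000.
Stacking rule: sum of all bases. $17,800 + $10,900 + $27,000 = $55,700.
Three or more prior convictions of any kind (+$1,000 flat): $55,700 + $1,000 = $56,700.
Firearm was used or possessed during the offense (+35%): $56,700 × 1.35 = $76,545.
Documented medical condition requiring ongoing local treatment (−20%): $76,545 × 0.8 = $61,236.
$61,236 is at or above the $1,000 minimum.

$61,236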